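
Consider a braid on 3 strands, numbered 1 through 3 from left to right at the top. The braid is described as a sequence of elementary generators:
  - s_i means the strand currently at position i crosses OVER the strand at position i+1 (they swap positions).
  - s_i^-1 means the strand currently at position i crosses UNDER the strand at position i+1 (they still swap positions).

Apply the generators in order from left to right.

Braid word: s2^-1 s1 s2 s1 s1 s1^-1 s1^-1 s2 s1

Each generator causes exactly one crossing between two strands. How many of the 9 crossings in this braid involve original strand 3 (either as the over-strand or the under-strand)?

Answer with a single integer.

Answer: 7

Derivation:
Gen 1: crossing 2x3. Involves strand 3? yes. Count so far: 1
Gen 2: crossing 1x3. Involves strand 3? yes. Count so far: 2
Gen 3: crossing 1x2. Involves strand 3? no. Count so far: 2
Gen 4: crossing 3x2. Involves strand 3? yes. Count so far: 3
Gen 5: crossing 2x3. Involves strand 3? yes. Count so far: 4
Gen 6: crossing 3x2. Involves strand 3? yes. Count so far: 5
Gen 7: crossing 2x3. Involves strand 3? yes. Count so far: 6
Gen 8: crossing 2x1. Involves strand 3? no. Count so far: 6
Gen 9: crossing 3x1. Involves strand 3? yes. Count so far: 7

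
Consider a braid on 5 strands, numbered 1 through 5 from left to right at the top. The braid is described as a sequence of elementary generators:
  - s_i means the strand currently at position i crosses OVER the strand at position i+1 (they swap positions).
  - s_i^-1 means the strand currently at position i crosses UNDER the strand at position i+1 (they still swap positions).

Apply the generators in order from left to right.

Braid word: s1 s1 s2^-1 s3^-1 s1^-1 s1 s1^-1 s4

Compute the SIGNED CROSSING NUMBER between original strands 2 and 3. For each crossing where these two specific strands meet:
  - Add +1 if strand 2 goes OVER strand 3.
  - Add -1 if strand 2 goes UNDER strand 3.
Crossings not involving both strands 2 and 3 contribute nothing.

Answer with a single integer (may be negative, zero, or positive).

Gen 1: crossing 1x2. Both 2&3? no. Sum: 0
Gen 2: crossing 2x1. Both 2&3? no. Sum: 0
Gen 3: 2 under 3. Both 2&3? yes. Contrib: -1. Sum: -1
Gen 4: crossing 2x4. Both 2&3? no. Sum: -1
Gen 5: crossing 1x3. Both 2&3? no. Sum: -1
Gen 6: crossing 3x1. Both 2&3? no. Sum: -1
Gen 7: crossing 1x3. Both 2&3? no. Sum: -1
Gen 8: crossing 2x5. Both 2&3? no. Sum: -1

Answer: -1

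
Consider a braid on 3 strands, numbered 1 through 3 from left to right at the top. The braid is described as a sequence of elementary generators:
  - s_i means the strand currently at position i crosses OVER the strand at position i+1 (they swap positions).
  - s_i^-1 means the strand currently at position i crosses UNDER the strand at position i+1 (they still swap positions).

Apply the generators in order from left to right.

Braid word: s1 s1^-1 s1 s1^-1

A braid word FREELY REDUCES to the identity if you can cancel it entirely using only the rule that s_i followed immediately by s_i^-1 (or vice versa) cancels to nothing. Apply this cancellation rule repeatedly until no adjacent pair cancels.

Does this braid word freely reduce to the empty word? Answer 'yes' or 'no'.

Gen 1 (s1): push. Stack: [s1]
Gen 2 (s1^-1): cancels prior s1. Stack: []
Gen 3 (s1): push. Stack: [s1]
Gen 4 (s1^-1): cancels prior s1. Stack: []
Reduced word: (empty)

Answer: yes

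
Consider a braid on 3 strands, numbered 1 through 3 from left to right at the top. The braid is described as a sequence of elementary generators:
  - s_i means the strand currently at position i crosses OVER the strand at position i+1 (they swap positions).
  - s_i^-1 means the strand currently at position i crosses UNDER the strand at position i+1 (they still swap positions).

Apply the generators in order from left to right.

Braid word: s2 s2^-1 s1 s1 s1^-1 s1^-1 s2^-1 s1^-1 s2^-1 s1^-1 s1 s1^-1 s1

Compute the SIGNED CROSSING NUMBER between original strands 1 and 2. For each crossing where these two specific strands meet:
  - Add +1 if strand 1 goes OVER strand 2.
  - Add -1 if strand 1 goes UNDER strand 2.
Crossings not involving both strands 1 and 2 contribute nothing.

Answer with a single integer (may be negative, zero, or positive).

Gen 1: crossing 2x3. Both 1&2? no. Sum: 0
Gen 2: crossing 3x2. Both 1&2? no. Sum: 0
Gen 3: 1 over 2. Both 1&2? yes. Contrib: +1. Sum: 1
Gen 4: 2 over 1. Both 1&2? yes. Contrib: -1. Sum: 0
Gen 5: 1 under 2. Both 1&2? yes. Contrib: -1. Sum: -1
Gen 6: 2 under 1. Both 1&2? yes. Contrib: +1. Sum: 0
Gen 7: crossing 2x3. Both 1&2? no. Sum: 0
Gen 8: crossing 1x3. Both 1&2? no. Sum: 0
Gen 9: 1 under 2. Both 1&2? yes. Contrib: -1. Sum: -1
Gen 10: crossing 3x2. Both 1&2? no. Sum: -1
Gen 11: crossing 2x3. Both 1&2? no. Sum: -1
Gen 12: crossing 3x2. Both 1&2? no. Sum: -1
Gen 13: crossing 2x3. Both 1&2? no. Sum: -1

Answer: -1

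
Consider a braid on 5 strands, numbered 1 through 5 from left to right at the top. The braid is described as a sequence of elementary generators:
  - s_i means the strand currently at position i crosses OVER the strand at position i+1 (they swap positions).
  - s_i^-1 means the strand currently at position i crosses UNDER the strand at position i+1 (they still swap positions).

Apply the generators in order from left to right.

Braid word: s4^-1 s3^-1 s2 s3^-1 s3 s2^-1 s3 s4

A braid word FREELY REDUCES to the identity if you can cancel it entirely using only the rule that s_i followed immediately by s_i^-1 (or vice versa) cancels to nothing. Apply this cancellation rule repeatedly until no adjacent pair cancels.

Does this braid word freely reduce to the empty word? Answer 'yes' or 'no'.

Answer: yes

Derivation:
Gen 1 (s4^-1): push. Stack: [s4^-1]
Gen 2 (s3^-1): push. Stack: [s4^-1 s3^-1]
Gen 3 (s2): push. Stack: [s4^-1 s3^-1 s2]
Gen 4 (s3^-1): push. Stack: [s4^-1 s3^-1 s2 s3^-1]
Gen 5 (s3): cancels prior s3^-1. Stack: [s4^-1 s3^-1 s2]
Gen 6 (s2^-1): cancels prior s2. Stack: [s4^-1 s3^-1]
Gen 7 (s3): cancels prior s3^-1. Stack: [s4^-1]
Gen 8 (s4): cancels prior s4^-1. Stack: []
Reduced word: (empty)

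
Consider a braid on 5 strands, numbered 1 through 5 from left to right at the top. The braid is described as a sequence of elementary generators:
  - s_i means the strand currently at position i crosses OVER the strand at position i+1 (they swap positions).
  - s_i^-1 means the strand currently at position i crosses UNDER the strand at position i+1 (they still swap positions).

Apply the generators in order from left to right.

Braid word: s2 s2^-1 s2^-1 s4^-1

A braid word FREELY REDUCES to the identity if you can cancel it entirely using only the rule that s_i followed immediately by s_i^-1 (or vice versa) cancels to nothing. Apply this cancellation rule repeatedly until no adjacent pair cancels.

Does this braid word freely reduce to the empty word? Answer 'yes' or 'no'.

Answer: no

Derivation:
Gen 1 (s2): push. Stack: [s2]
Gen 2 (s2^-1): cancels prior s2. Stack: []
Gen 3 (s2^-1): push. Stack: [s2^-1]
Gen 4 (s4^-1): push. Stack: [s2^-1 s4^-1]
Reduced word: s2^-1 s4^-1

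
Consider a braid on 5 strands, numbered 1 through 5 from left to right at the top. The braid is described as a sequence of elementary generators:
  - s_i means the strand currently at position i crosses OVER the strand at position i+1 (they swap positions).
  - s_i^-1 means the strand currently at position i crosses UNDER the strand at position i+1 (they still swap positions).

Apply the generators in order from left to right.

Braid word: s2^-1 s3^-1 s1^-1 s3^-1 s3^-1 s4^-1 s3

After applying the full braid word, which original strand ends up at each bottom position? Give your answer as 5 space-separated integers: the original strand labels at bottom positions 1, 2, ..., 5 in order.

Answer: 3 1 5 4 2

Derivation:
Gen 1 (s2^-1): strand 2 crosses under strand 3. Perm now: [1 3 2 4 5]
Gen 2 (s3^-1): strand 2 crosses under strand 4. Perm now: [1 3 4 2 5]
Gen 3 (s1^-1): strand 1 crosses under strand 3. Perm now: [3 1 4 2 5]
Gen 4 (s3^-1): strand 4 crosses under strand 2. Perm now: [3 1 2 4 5]
Gen 5 (s3^-1): strand 2 crosses under strand 4. Perm now: [3 1 4 2 5]
Gen 6 (s4^-1): strand 2 crosses under strand 5. Perm now: [3 1 4 5 2]
Gen 7 (s3): strand 4 crosses over strand 5. Perm now: [3 1 5 4 2]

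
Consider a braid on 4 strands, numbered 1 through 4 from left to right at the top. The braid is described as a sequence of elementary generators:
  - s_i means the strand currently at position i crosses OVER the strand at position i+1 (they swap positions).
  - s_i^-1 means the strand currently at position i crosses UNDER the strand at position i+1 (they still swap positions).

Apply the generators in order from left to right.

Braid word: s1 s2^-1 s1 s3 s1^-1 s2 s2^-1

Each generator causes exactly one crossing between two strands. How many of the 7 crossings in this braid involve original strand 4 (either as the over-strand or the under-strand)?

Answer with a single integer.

Answer: 3

Derivation:
Gen 1: crossing 1x2. Involves strand 4? no. Count so far: 0
Gen 2: crossing 1x3. Involves strand 4? no. Count so far: 0
Gen 3: crossing 2x3. Involves strand 4? no. Count so far: 0
Gen 4: crossing 1x4. Involves strand 4? yes. Count so far: 1
Gen 5: crossing 3x2. Involves strand 4? no. Count so far: 1
Gen 6: crossing 3x4. Involves strand 4? yes. Count so far: 2
Gen 7: crossing 4x3. Involves strand 4? yes. Count so far: 3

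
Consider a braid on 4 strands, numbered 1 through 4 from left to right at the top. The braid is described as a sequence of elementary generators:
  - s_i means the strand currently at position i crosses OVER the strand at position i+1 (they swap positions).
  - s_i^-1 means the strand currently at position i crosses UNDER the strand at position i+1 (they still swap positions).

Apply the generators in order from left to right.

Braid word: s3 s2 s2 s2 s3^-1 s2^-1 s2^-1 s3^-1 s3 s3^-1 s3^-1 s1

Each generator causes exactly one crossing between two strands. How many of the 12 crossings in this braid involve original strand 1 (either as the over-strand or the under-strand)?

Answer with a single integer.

Answer: 1

Derivation:
Gen 1: crossing 3x4. Involves strand 1? no. Count so far: 0
Gen 2: crossing 2x4. Involves strand 1? no. Count so far: 0
Gen 3: crossing 4x2. Involves strand 1? no. Count so far: 0
Gen 4: crossing 2x4. Involves strand 1? no. Count so far: 0
Gen 5: crossing 2x3. Involves strand 1? no. Count so far: 0
Gen 6: crossing 4x3. Involves strand 1? no. Count so far: 0
Gen 7: crossing 3x4. Involves strand 1? no. Count so far: 0
Gen 8: crossing 3x2. Involves strand 1? no. Count so far: 0
Gen 9: crossing 2x3. Involves strand 1? no. Count so far: 0
Gen 10: crossing 3x2. Involves strand 1? no. Count so far: 0
Gen 11: crossing 2x3. Involves strand 1? no. Count so far: 0
Gen 12: crossing 1x4. Involves strand 1? yes. Count so far: 1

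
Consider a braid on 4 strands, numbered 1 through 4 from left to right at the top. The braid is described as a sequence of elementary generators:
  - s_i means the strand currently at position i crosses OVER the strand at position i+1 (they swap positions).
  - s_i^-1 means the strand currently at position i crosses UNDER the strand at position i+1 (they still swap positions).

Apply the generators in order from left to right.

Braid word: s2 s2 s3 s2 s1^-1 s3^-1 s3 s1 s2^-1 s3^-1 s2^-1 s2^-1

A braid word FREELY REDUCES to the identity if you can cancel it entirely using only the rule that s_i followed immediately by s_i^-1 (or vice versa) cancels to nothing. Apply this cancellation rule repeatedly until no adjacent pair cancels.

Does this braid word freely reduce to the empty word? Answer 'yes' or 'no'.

Gen 1 (s2): push. Stack: [s2]
Gen 2 (s2): push. Stack: [s2 s2]
Gen 3 (s3): push. Stack: [s2 s2 s3]
Gen 4 (s2): push. Stack: [s2 s2 s3 s2]
Gen 5 (s1^-1): push. Stack: [s2 s2 s3 s2 s1^-1]
Gen 6 (s3^-1): push. Stack: [s2 s2 s3 s2 s1^-1 s3^-1]
Gen 7 (s3): cancels prior s3^-1. Stack: [s2 s2 s3 s2 s1^-1]
Gen 8 (s1): cancels prior s1^-1. Stack: [s2 s2 s3 s2]
Gen 9 (s2^-1): cancels prior s2. Stack: [s2 s2 s3]
Gen 10 (s3^-1): cancels prior s3. Stack: [s2 s2]
Gen 11 (s2^-1): cancels prior s2. Stack: [s2]
Gen 12 (s2^-1): cancels prior s2. Stack: []
Reduced word: (empty)

Answer: yes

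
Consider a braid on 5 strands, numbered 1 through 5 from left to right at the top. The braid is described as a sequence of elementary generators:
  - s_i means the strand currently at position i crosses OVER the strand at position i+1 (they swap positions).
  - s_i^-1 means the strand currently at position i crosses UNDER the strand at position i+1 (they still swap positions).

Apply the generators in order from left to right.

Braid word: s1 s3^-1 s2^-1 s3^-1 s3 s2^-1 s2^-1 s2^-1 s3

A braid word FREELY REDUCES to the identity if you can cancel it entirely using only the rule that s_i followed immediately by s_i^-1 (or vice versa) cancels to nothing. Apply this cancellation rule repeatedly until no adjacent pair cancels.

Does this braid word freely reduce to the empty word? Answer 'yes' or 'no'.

Answer: no

Derivation:
Gen 1 (s1): push. Stack: [s1]
Gen 2 (s3^-1): push. Stack: [s1 s3^-1]
Gen 3 (s2^-1): push. Stack: [s1 s3^-1 s2^-1]
Gen 4 (s3^-1): push. Stack: [s1 s3^-1 s2^-1 s3^-1]
Gen 5 (s3): cancels prior s3^-1. Stack: [s1 s3^-1 s2^-1]
Gen 6 (s2^-1): push. Stack: [s1 s3^-1 s2^-1 s2^-1]
Gen 7 (s2^-1): push. Stack: [s1 s3^-1 s2^-1 s2^-1 s2^-1]
Gen 8 (s2^-1): push. Stack: [s1 s3^-1 s2^-1 s2^-1 s2^-1 s2^-1]
Gen 9 (s3): push. Stack: [s1 s3^-1 s2^-1 s2^-1 s2^-1 s2^-1 s3]
Reduced word: s1 s3^-1 s2^-1 s2^-1 s2^-1 s2^-1 s3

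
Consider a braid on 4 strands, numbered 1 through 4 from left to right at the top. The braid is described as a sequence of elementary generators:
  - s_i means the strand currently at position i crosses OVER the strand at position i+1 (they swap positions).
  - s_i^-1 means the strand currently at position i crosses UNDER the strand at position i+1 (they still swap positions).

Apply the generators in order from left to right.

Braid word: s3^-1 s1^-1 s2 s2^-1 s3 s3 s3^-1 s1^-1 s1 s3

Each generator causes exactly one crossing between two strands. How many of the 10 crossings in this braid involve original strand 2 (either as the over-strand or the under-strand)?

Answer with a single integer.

Gen 1: crossing 3x4. Involves strand 2? no. Count so far: 0
Gen 2: crossing 1x2. Involves strand 2? yes. Count so far: 1
Gen 3: crossing 1x4. Involves strand 2? no. Count so far: 1
Gen 4: crossing 4x1. Involves strand 2? no. Count so far: 1
Gen 5: crossing 4x3. Involves strand 2? no. Count so far: 1
Gen 6: crossing 3x4. Involves strand 2? no. Count so far: 1
Gen 7: crossing 4x3. Involves strand 2? no. Count so far: 1
Gen 8: crossing 2x1. Involves strand 2? yes. Count so far: 2
Gen 9: crossing 1x2. Involves strand 2? yes. Count so far: 3
Gen 10: crossing 3x4. Involves strand 2? no. Count so far: 3

Answer: 3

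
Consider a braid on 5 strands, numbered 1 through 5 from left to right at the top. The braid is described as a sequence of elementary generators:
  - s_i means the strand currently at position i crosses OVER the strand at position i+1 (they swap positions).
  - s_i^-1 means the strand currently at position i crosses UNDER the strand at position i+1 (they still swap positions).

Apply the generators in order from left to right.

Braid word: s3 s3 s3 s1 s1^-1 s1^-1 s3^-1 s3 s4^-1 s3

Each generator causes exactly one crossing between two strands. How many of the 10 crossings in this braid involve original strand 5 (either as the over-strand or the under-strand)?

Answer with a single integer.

Gen 1: crossing 3x4. Involves strand 5? no. Count so far: 0
Gen 2: crossing 4x3. Involves strand 5? no. Count so far: 0
Gen 3: crossing 3x4. Involves strand 5? no. Count so far: 0
Gen 4: crossing 1x2. Involves strand 5? no. Count so far: 0
Gen 5: crossing 2x1. Involves strand 5? no. Count so far: 0
Gen 6: crossing 1x2. Involves strand 5? no. Count so far: 0
Gen 7: crossing 4x3. Involves strand 5? no. Count so far: 0
Gen 8: crossing 3x4. Involves strand 5? no. Count so far: 0
Gen 9: crossing 3x5. Involves strand 5? yes. Count so far: 1
Gen 10: crossing 4x5. Involves strand 5? yes. Count so far: 2

Answer: 2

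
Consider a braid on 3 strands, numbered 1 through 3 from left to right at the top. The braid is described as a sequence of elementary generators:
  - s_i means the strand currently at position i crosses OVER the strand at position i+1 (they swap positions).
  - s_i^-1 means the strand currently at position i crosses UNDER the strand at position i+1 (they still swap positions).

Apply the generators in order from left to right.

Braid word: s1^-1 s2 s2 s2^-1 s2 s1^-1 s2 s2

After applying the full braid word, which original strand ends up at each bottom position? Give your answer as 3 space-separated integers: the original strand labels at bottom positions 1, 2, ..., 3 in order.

Gen 1 (s1^-1): strand 1 crosses under strand 2. Perm now: [2 1 3]
Gen 2 (s2): strand 1 crosses over strand 3. Perm now: [2 3 1]
Gen 3 (s2): strand 3 crosses over strand 1. Perm now: [2 1 3]
Gen 4 (s2^-1): strand 1 crosses under strand 3. Perm now: [2 3 1]
Gen 5 (s2): strand 3 crosses over strand 1. Perm now: [2 1 3]
Gen 6 (s1^-1): strand 2 crosses under strand 1. Perm now: [1 2 3]
Gen 7 (s2): strand 2 crosses over strand 3. Perm now: [1 3 2]
Gen 8 (s2): strand 3 crosses over strand 2. Perm now: [1 2 3]

Answer: 1 2 3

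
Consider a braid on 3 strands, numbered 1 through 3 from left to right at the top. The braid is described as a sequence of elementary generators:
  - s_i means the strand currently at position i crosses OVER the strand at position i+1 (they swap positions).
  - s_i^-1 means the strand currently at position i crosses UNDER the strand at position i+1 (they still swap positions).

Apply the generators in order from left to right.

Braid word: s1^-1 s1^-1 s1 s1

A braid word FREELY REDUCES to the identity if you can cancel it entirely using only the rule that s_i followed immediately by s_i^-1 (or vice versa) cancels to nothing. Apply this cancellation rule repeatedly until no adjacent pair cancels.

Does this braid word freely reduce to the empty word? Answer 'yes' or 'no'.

Gen 1 (s1^-1): push. Stack: [s1^-1]
Gen 2 (s1^-1): push. Stack: [s1^-1 s1^-1]
Gen 3 (s1): cancels prior s1^-1. Stack: [s1^-1]
Gen 4 (s1): cancels prior s1^-1. Stack: []
Reduced word: (empty)

Answer: yes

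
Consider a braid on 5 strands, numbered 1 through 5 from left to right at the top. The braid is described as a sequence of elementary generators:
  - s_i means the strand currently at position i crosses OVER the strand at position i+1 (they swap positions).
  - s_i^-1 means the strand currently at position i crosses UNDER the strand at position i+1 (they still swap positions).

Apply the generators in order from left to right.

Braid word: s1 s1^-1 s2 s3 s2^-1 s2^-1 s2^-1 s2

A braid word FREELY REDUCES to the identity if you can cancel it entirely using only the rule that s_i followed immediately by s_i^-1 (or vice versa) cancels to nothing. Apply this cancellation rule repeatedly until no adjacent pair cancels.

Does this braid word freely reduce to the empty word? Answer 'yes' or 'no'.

Answer: no

Derivation:
Gen 1 (s1): push. Stack: [s1]
Gen 2 (s1^-1): cancels prior s1. Stack: []
Gen 3 (s2): push. Stack: [s2]
Gen 4 (s3): push. Stack: [s2 s3]
Gen 5 (s2^-1): push. Stack: [s2 s3 s2^-1]
Gen 6 (s2^-1): push. Stack: [s2 s3 s2^-1 s2^-1]
Gen 7 (s2^-1): push. Stack: [s2 s3 s2^-1 s2^-1 s2^-1]
Gen 8 (s2): cancels prior s2^-1. Stack: [s2 s3 s2^-1 s2^-1]
Reduced word: s2 s3 s2^-1 s2^-1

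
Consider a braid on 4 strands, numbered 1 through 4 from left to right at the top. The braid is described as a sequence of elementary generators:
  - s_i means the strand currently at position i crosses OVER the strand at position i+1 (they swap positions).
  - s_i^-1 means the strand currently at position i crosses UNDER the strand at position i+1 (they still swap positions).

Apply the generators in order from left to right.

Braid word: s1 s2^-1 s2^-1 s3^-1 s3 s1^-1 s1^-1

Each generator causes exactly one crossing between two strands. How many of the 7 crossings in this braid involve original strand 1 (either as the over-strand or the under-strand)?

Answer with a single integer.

Gen 1: crossing 1x2. Involves strand 1? yes. Count so far: 1
Gen 2: crossing 1x3. Involves strand 1? yes. Count so far: 2
Gen 3: crossing 3x1. Involves strand 1? yes. Count so far: 3
Gen 4: crossing 3x4. Involves strand 1? no. Count so far: 3
Gen 5: crossing 4x3. Involves strand 1? no. Count so far: 3
Gen 6: crossing 2x1. Involves strand 1? yes. Count so far: 4
Gen 7: crossing 1x2. Involves strand 1? yes. Count so far: 5

Answer: 5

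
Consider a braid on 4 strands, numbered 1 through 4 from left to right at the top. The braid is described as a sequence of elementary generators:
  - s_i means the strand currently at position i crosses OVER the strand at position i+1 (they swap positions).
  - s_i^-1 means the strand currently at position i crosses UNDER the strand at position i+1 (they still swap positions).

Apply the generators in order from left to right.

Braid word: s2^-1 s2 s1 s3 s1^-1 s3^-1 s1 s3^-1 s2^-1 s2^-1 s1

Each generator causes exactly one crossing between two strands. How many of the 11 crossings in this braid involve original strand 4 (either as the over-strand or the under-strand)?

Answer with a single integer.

Gen 1: crossing 2x3. Involves strand 4? no. Count so far: 0
Gen 2: crossing 3x2. Involves strand 4? no. Count so far: 0
Gen 3: crossing 1x2. Involves strand 4? no. Count so far: 0
Gen 4: crossing 3x4. Involves strand 4? yes. Count so far: 1
Gen 5: crossing 2x1. Involves strand 4? no. Count so far: 1
Gen 6: crossing 4x3. Involves strand 4? yes. Count so far: 2
Gen 7: crossing 1x2. Involves strand 4? no. Count so far: 2
Gen 8: crossing 3x4. Involves strand 4? yes. Count so far: 3
Gen 9: crossing 1x4. Involves strand 4? yes. Count so far: 4
Gen 10: crossing 4x1. Involves strand 4? yes. Count so far: 5
Gen 11: crossing 2x1. Involves strand 4? no. Count so far: 5

Answer: 5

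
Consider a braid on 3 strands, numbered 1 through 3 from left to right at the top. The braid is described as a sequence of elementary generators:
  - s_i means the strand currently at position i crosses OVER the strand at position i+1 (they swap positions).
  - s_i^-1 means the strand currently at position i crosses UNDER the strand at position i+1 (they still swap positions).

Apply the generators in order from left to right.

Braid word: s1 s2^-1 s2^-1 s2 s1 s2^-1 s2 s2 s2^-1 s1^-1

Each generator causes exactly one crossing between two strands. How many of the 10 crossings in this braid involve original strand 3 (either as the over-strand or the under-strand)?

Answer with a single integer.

Answer: 5

Derivation:
Gen 1: crossing 1x2. Involves strand 3? no. Count so far: 0
Gen 2: crossing 1x3. Involves strand 3? yes. Count so far: 1
Gen 3: crossing 3x1. Involves strand 3? yes. Count so far: 2
Gen 4: crossing 1x3. Involves strand 3? yes. Count so far: 3
Gen 5: crossing 2x3. Involves strand 3? yes. Count so far: 4
Gen 6: crossing 2x1. Involves strand 3? no. Count so far: 4
Gen 7: crossing 1x2. Involves strand 3? no. Count so far: 4
Gen 8: crossing 2x1. Involves strand 3? no. Count so far: 4
Gen 9: crossing 1x2. Involves strand 3? no. Count so far: 4
Gen 10: crossing 3x2. Involves strand 3? yes. Count so far: 5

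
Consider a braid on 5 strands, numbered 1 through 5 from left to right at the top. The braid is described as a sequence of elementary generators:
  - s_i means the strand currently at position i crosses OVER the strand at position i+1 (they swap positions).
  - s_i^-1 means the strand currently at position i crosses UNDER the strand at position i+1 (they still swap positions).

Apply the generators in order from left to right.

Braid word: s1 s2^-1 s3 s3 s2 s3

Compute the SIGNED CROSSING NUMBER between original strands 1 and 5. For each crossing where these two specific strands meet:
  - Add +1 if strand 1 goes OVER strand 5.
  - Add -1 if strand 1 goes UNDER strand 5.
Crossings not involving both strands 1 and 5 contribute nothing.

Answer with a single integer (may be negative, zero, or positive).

Answer: 0

Derivation:
Gen 1: crossing 1x2. Both 1&5? no. Sum: 0
Gen 2: crossing 1x3. Both 1&5? no. Sum: 0
Gen 3: crossing 1x4. Both 1&5? no. Sum: 0
Gen 4: crossing 4x1. Both 1&5? no. Sum: 0
Gen 5: crossing 3x1. Both 1&5? no. Sum: 0
Gen 6: crossing 3x4. Both 1&5? no. Sum: 0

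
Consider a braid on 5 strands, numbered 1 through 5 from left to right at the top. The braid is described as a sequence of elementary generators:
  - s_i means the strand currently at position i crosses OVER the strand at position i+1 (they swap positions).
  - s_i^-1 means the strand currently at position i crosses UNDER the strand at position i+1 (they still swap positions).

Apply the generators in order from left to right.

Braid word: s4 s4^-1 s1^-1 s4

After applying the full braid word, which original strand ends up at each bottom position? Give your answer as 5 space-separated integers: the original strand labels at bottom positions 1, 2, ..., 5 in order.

Gen 1 (s4): strand 4 crosses over strand 5. Perm now: [1 2 3 5 4]
Gen 2 (s4^-1): strand 5 crosses under strand 4. Perm now: [1 2 3 4 5]
Gen 3 (s1^-1): strand 1 crosses under strand 2. Perm now: [2 1 3 4 5]
Gen 4 (s4): strand 4 crosses over strand 5. Perm now: [2 1 3 5 4]

Answer: 2 1 3 5 4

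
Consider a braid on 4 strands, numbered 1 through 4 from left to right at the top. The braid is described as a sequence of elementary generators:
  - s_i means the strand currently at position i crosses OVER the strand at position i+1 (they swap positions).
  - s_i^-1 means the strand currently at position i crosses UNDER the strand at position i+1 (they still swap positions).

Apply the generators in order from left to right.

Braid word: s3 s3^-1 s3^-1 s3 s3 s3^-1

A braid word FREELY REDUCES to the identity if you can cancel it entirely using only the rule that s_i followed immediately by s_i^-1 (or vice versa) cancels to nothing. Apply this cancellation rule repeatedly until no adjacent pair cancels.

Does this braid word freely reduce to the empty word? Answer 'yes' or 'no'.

Gen 1 (s3): push. Stack: [s3]
Gen 2 (s3^-1): cancels prior s3. Stack: []
Gen 3 (s3^-1): push. Stack: [s3^-1]
Gen 4 (s3): cancels prior s3^-1. Stack: []
Gen 5 (s3): push. Stack: [s3]
Gen 6 (s3^-1): cancels prior s3. Stack: []
Reduced word: (empty)

Answer: yes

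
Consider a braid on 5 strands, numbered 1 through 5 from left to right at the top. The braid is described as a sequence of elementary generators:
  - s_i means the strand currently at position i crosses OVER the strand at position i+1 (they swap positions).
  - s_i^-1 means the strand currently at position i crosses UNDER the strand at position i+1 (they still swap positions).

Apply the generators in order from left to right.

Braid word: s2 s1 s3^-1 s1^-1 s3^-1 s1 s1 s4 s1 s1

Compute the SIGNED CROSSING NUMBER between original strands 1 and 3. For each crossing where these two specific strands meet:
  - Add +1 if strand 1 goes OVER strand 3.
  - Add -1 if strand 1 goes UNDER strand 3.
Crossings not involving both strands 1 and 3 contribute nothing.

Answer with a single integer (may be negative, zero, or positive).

Answer: 2

Derivation:
Gen 1: crossing 2x3. Both 1&3? no. Sum: 0
Gen 2: 1 over 3. Both 1&3? yes. Contrib: +1. Sum: 1
Gen 3: crossing 2x4. Both 1&3? no. Sum: 1
Gen 4: 3 under 1. Both 1&3? yes. Contrib: +1. Sum: 2
Gen 5: crossing 4x2. Both 1&3? no. Sum: 2
Gen 6: 1 over 3. Both 1&3? yes. Contrib: +1. Sum: 3
Gen 7: 3 over 1. Both 1&3? yes. Contrib: -1. Sum: 2
Gen 8: crossing 4x5. Both 1&3? no. Sum: 2
Gen 9: 1 over 3. Both 1&3? yes. Contrib: +1. Sum: 3
Gen 10: 3 over 1. Both 1&3? yes. Contrib: -1. Sum: 2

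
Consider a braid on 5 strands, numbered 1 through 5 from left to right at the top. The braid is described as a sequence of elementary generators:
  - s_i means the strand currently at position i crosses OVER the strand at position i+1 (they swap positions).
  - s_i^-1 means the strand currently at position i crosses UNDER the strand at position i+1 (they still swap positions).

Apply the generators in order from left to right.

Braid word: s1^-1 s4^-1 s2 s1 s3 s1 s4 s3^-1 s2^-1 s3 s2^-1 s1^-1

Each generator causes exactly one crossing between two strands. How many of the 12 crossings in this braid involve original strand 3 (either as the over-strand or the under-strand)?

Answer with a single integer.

Answer: 5

Derivation:
Gen 1: crossing 1x2. Involves strand 3? no. Count so far: 0
Gen 2: crossing 4x5. Involves strand 3? no. Count so far: 0
Gen 3: crossing 1x3. Involves strand 3? yes. Count so far: 1
Gen 4: crossing 2x3. Involves strand 3? yes. Count so far: 2
Gen 5: crossing 1x5. Involves strand 3? no. Count so far: 2
Gen 6: crossing 3x2. Involves strand 3? yes. Count so far: 3
Gen 7: crossing 1x4. Involves strand 3? no. Count so far: 3
Gen 8: crossing 5x4. Involves strand 3? no. Count so far: 3
Gen 9: crossing 3x4. Involves strand 3? yes. Count so far: 4
Gen 10: crossing 3x5. Involves strand 3? yes. Count so far: 5
Gen 11: crossing 4x5. Involves strand 3? no. Count so far: 5
Gen 12: crossing 2x5. Involves strand 3? no. Count so far: 5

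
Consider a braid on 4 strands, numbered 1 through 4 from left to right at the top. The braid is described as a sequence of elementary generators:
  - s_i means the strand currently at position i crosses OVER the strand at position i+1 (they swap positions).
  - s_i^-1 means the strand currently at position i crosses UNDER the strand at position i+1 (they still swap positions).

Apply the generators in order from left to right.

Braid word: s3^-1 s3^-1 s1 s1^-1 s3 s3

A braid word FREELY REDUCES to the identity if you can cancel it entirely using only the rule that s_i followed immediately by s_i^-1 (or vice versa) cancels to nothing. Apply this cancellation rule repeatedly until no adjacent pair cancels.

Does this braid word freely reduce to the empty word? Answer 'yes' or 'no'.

Gen 1 (s3^-1): push. Stack: [s3^-1]
Gen 2 (s3^-1): push. Stack: [s3^-1 s3^-1]
Gen 3 (s1): push. Stack: [s3^-1 s3^-1 s1]
Gen 4 (s1^-1): cancels prior s1. Stack: [s3^-1 s3^-1]
Gen 5 (s3): cancels prior s3^-1. Stack: [s3^-1]
Gen 6 (s3): cancels prior s3^-1. Stack: []
Reduced word: (empty)

Answer: yes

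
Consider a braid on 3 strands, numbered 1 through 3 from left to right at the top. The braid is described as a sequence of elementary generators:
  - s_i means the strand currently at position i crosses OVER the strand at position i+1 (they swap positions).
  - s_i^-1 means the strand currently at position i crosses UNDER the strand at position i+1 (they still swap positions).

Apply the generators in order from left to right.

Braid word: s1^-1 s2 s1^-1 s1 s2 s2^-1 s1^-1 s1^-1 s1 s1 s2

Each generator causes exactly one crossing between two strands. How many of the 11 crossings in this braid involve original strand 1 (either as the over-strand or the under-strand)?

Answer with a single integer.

Answer: 5

Derivation:
Gen 1: crossing 1x2. Involves strand 1? yes. Count so far: 1
Gen 2: crossing 1x3. Involves strand 1? yes. Count so far: 2
Gen 3: crossing 2x3. Involves strand 1? no. Count so far: 2
Gen 4: crossing 3x2. Involves strand 1? no. Count so far: 2
Gen 5: crossing 3x1. Involves strand 1? yes. Count so far: 3
Gen 6: crossing 1x3. Involves strand 1? yes. Count so far: 4
Gen 7: crossing 2x3. Involves strand 1? no. Count so far: 4
Gen 8: crossing 3x2. Involves strand 1? no. Count so far: 4
Gen 9: crossing 2x3. Involves strand 1? no. Count so far: 4
Gen 10: crossing 3x2. Involves strand 1? no. Count so far: 4
Gen 11: crossing 3x1. Involves strand 1? yes. Count so far: 5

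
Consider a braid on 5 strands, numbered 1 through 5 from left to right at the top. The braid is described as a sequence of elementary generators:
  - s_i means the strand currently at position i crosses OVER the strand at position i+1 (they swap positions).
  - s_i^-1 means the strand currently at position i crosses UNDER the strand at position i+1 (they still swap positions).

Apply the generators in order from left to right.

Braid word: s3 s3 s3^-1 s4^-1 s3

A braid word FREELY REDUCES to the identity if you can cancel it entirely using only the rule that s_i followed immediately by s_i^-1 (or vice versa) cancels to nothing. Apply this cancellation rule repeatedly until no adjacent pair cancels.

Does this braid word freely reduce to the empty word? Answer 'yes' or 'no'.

Gen 1 (s3): push. Stack: [s3]
Gen 2 (s3): push. Stack: [s3 s3]
Gen 3 (s3^-1): cancels prior s3. Stack: [s3]
Gen 4 (s4^-1): push. Stack: [s3 s4^-1]
Gen 5 (s3): push. Stack: [s3 s4^-1 s3]
Reduced word: s3 s4^-1 s3

Answer: no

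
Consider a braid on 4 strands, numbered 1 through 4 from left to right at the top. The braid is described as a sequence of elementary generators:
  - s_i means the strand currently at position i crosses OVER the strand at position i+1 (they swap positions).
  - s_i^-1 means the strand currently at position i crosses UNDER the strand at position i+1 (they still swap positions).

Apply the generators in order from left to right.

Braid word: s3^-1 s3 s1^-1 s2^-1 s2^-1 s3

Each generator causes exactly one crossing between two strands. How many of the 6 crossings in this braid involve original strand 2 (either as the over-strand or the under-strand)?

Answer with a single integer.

Gen 1: crossing 3x4. Involves strand 2? no. Count so far: 0
Gen 2: crossing 4x3. Involves strand 2? no. Count so far: 0
Gen 3: crossing 1x2. Involves strand 2? yes. Count so far: 1
Gen 4: crossing 1x3. Involves strand 2? no. Count so far: 1
Gen 5: crossing 3x1. Involves strand 2? no. Count so far: 1
Gen 6: crossing 3x4. Involves strand 2? no. Count so far: 1

Answer: 1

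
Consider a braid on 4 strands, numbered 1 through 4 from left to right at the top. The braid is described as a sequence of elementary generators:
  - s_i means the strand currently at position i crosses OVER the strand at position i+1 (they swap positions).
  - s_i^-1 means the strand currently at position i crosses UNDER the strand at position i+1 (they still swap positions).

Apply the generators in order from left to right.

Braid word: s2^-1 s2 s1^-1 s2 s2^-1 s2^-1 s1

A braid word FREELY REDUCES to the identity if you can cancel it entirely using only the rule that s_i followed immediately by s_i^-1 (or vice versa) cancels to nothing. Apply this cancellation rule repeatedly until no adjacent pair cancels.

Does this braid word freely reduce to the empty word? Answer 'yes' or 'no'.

Gen 1 (s2^-1): push. Stack: [s2^-1]
Gen 2 (s2): cancels prior s2^-1. Stack: []
Gen 3 (s1^-1): push. Stack: [s1^-1]
Gen 4 (s2): push. Stack: [s1^-1 s2]
Gen 5 (s2^-1): cancels prior s2. Stack: [s1^-1]
Gen 6 (s2^-1): push. Stack: [s1^-1 s2^-1]
Gen 7 (s1): push. Stack: [s1^-1 s2^-1 s1]
Reduced word: s1^-1 s2^-1 s1

Answer: no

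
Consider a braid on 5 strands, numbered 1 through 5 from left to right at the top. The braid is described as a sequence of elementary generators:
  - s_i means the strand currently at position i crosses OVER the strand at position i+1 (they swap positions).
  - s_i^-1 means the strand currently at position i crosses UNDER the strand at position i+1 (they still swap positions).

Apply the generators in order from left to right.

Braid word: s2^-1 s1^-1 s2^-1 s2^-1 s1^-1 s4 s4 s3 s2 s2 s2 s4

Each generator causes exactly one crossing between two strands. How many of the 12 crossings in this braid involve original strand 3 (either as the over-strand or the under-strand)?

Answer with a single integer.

Answer: 6

Derivation:
Gen 1: crossing 2x3. Involves strand 3? yes. Count so far: 1
Gen 2: crossing 1x3. Involves strand 3? yes. Count so far: 2
Gen 3: crossing 1x2. Involves strand 3? no. Count so far: 2
Gen 4: crossing 2x1. Involves strand 3? no. Count so far: 2
Gen 5: crossing 3x1. Involves strand 3? yes. Count so far: 3
Gen 6: crossing 4x5. Involves strand 3? no. Count so far: 3
Gen 7: crossing 5x4. Involves strand 3? no. Count so far: 3
Gen 8: crossing 2x4. Involves strand 3? no. Count so far: 3
Gen 9: crossing 3x4. Involves strand 3? yes. Count so far: 4
Gen 10: crossing 4x3. Involves strand 3? yes. Count so far: 5
Gen 11: crossing 3x4. Involves strand 3? yes. Count so far: 6
Gen 12: crossing 2x5. Involves strand 3? no. Count so far: 6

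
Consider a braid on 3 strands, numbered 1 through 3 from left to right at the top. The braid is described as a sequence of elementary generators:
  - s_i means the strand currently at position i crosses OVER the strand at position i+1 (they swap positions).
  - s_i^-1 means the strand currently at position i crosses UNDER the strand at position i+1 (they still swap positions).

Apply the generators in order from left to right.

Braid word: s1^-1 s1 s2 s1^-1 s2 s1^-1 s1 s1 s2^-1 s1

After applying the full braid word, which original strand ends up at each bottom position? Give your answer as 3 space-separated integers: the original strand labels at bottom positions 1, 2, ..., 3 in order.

Gen 1 (s1^-1): strand 1 crosses under strand 2. Perm now: [2 1 3]
Gen 2 (s1): strand 2 crosses over strand 1. Perm now: [1 2 3]
Gen 3 (s2): strand 2 crosses over strand 3. Perm now: [1 3 2]
Gen 4 (s1^-1): strand 1 crosses under strand 3. Perm now: [3 1 2]
Gen 5 (s2): strand 1 crosses over strand 2. Perm now: [3 2 1]
Gen 6 (s1^-1): strand 3 crosses under strand 2. Perm now: [2 3 1]
Gen 7 (s1): strand 2 crosses over strand 3. Perm now: [3 2 1]
Gen 8 (s1): strand 3 crosses over strand 2. Perm now: [2 3 1]
Gen 9 (s2^-1): strand 3 crosses under strand 1. Perm now: [2 1 3]
Gen 10 (s1): strand 2 crosses over strand 1. Perm now: [1 2 3]

Answer: 1 2 3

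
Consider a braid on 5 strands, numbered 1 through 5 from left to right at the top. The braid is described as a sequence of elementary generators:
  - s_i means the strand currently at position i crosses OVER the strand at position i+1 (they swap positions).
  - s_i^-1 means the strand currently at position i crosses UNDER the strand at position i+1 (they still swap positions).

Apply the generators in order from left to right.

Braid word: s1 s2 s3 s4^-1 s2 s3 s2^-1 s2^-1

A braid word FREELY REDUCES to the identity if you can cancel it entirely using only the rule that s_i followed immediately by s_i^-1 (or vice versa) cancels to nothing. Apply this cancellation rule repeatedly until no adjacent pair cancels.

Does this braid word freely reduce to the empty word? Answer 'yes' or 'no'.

Gen 1 (s1): push. Stack: [s1]
Gen 2 (s2): push. Stack: [s1 s2]
Gen 3 (s3): push. Stack: [s1 s2 s3]
Gen 4 (s4^-1): push. Stack: [s1 s2 s3 s4^-1]
Gen 5 (s2): push. Stack: [s1 s2 s3 s4^-1 s2]
Gen 6 (s3): push. Stack: [s1 s2 s3 s4^-1 s2 s3]
Gen 7 (s2^-1): push. Stack: [s1 s2 s3 s4^-1 s2 s3 s2^-1]
Gen 8 (s2^-1): push. Stack: [s1 s2 s3 s4^-1 s2 s3 s2^-1 s2^-1]
Reduced word: s1 s2 s3 s4^-1 s2 s3 s2^-1 s2^-1

Answer: no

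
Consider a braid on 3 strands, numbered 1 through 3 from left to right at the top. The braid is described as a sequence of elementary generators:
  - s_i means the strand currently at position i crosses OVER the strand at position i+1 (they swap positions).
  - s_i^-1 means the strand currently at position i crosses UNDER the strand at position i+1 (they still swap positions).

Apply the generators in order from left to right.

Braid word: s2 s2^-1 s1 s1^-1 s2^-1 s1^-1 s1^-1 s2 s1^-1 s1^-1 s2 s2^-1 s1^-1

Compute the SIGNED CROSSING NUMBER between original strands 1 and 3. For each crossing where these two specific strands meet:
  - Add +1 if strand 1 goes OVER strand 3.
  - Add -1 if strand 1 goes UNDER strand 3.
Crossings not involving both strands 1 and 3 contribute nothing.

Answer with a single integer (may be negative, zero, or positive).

Answer: 0

Derivation:
Gen 1: crossing 2x3. Both 1&3? no. Sum: 0
Gen 2: crossing 3x2. Both 1&3? no. Sum: 0
Gen 3: crossing 1x2. Both 1&3? no. Sum: 0
Gen 4: crossing 2x1. Both 1&3? no. Sum: 0
Gen 5: crossing 2x3. Both 1&3? no. Sum: 0
Gen 6: 1 under 3. Both 1&3? yes. Contrib: -1. Sum: -1
Gen 7: 3 under 1. Both 1&3? yes. Contrib: +1. Sum: 0
Gen 8: crossing 3x2. Both 1&3? no. Sum: 0
Gen 9: crossing 1x2. Both 1&3? no. Sum: 0
Gen 10: crossing 2x1. Both 1&3? no. Sum: 0
Gen 11: crossing 2x3. Both 1&3? no. Sum: 0
Gen 12: crossing 3x2. Both 1&3? no. Sum: 0
Gen 13: crossing 1x2. Both 1&3? no. Sum: 0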